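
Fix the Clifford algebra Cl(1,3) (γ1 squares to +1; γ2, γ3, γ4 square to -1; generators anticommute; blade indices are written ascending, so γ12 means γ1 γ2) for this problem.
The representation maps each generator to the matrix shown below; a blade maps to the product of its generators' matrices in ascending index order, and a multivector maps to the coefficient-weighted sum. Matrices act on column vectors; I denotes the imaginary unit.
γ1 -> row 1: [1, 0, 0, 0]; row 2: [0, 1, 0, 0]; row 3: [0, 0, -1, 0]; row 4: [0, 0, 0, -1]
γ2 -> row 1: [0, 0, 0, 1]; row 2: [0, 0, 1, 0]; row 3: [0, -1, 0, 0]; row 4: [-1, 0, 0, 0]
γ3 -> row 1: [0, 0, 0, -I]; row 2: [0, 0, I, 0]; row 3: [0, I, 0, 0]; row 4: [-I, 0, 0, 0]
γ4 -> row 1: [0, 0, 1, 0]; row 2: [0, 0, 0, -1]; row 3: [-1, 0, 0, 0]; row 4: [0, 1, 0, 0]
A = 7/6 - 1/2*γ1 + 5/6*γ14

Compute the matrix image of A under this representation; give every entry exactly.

Bivector images (products of the table entries): rho(γ14) = rho(γ1)rho(γ4) = row 1: [0, 0, 1, 0]; row 2: [0, 0, 0, -1]; row 3: [1, 0, 0, 0]; row 4: [0, -1, 0, 0].
M = (7/6)*1 + (-1/2)*rho(γ1) + (5/6)*rho(γ14), summed entrywise (1 is the identity matrix):
Answer: row 1: [2/3, 0, 5/6, 0]; row 2: [0, 2/3, 0, -5/6]; row 3: [5/6, 0, 5/3, 0]; row 4: [0, -5/6, 0, 5/3]


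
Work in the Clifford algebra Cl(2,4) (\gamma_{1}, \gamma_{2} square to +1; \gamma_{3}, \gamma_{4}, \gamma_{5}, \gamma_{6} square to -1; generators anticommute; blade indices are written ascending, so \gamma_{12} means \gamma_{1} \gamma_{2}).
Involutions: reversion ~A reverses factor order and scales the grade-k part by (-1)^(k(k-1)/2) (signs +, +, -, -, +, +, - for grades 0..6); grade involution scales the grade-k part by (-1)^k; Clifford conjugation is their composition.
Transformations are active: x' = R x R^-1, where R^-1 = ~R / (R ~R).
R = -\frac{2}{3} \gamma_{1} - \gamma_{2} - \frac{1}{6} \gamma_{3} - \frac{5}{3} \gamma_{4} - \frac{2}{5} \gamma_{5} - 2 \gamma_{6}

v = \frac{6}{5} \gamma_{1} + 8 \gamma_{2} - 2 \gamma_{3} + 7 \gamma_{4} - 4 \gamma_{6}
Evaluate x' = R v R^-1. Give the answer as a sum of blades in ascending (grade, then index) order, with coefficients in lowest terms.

~R = -\frac{2}{3} \gamma_{1} - \gamma_{2} - \frac{1}{6} \gamma_{3} - \frac{5}{3} \gamma_{4} - \frac{2}{5} \gamma_{5} - 2 \gamma_{6}, and R ~R = -\frac{4969}{900}, so R^-1 = ~R / (-\frac{4969}{900}).
R v = -\frac{82}{15} - \frac{62}{15} \gamma_{12} + \frac{23}{15} \gamma_{13} - \frac{8}{3} \gamma_{14} + \frac{12}{25} \gamma_{15} + \frac{76}{15} \gamma_{16} + \frac{10}{3} \gamma_{23} + \frac{19}{3} \gamma_{24} + \frac{16}{5} \gamma_{25} + 20 \gamma_{26} - \frac{9}{2} \gamma_{34} - \frac{4}{5} \gamma_{35} - \frac{10}{3} \gamma_{36} + \frac{14}{5} \gamma_{45} + \frac{62}{3} \gamma_{46} + \frac{8}{5} \gamma_{56}
Answer: -\frac{62614}{24845} \gamma_{1} - \frac{49592}{4969} \gamma_{2} + \frac{8298}{4969} \gamma_{3} - \frac{51183}{4969} \gamma_{4} - \frac{3936}{4969} \gamma_{5} + \frac{196}{4969} \gamma_{6}


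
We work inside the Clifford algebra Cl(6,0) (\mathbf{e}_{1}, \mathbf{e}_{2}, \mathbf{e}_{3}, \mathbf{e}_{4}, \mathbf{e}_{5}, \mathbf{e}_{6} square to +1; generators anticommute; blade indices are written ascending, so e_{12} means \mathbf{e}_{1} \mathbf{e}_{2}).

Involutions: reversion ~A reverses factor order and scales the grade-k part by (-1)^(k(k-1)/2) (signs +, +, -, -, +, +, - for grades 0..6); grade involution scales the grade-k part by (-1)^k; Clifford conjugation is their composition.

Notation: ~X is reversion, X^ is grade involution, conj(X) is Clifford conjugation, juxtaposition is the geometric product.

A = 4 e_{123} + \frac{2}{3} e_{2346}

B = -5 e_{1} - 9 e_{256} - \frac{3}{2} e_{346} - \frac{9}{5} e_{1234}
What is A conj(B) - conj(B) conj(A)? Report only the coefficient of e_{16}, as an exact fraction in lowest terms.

first term: e_{2} + \frac{36}{5} e_{4} - \frac{6}{5} e_{16} + 20 e_{23} - 6 e_{345} - 6 e_{1246} + 36 e_{1356} + \frac{10}{3} e_{12346}
second term: -e_{2} - \frac{36}{5} e_{4} + \frac{6}{5} e_{16} + 20 e_{23} - 6 e_{345} - 6 e_{1246} + 36 e_{1356} + \frac{10}{3} e_{12346}
Answer: -\frac{12}{5}


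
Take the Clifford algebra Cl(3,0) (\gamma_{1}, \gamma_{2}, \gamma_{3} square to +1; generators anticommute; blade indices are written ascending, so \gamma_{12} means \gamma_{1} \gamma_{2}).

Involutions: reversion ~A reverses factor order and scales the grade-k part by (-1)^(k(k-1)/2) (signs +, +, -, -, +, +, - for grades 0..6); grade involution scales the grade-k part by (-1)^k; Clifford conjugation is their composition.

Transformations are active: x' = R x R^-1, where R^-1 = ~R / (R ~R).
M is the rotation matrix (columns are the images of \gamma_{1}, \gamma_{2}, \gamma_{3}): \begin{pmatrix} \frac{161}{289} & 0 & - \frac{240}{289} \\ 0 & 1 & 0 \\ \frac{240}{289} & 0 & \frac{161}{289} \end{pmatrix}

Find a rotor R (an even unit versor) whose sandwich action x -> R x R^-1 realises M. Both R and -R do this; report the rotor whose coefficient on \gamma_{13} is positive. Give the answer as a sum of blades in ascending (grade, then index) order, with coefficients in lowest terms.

Method: write R = a + b12*\gamma_{12} + b13*\gamma_{13} + b23*\gamma_{23} with a^2 + b12^2 + b13^2 + b23^2 = 1 (so R^-1 = ~R). Expanding the columns R e_j ~R gives tr M = 4a^2 - 1 and, from the antisymmetric part, M21 - M12 = -4a*b12, M13 - M31 = 4a*b13, M32 - M23 = -4a*b23.
Here tr M = \frac{611}{289}, so a^2 = (1 + tr M)/4 = \frac{225}{289} and a = ±\frac{15}{17}. Taking a = \frac{15}{17}: M21 - M12 = 0, M13 - M31 = -\frac{480}{289}, M32 - M23 = 0, giving b12 = 0, b13 = -\frac{8}{17}, b23 = 0, i.e. R = \frac{15}{17} - \frac{8}{17} \gamma_{13}.
Its \gamma_{13} coefficient is negative, so report the other preimage -R.
Answer: -\frac{15}{17} + \frac{8}{17} \gamma_{13}. Key observation: the double cover Spin(3) -> SO(3) sends R and -R to the same matrix (trace \frac{611}{289} here), so the stated sign of the \gamma_{13} coefficient is what selects one sheet.


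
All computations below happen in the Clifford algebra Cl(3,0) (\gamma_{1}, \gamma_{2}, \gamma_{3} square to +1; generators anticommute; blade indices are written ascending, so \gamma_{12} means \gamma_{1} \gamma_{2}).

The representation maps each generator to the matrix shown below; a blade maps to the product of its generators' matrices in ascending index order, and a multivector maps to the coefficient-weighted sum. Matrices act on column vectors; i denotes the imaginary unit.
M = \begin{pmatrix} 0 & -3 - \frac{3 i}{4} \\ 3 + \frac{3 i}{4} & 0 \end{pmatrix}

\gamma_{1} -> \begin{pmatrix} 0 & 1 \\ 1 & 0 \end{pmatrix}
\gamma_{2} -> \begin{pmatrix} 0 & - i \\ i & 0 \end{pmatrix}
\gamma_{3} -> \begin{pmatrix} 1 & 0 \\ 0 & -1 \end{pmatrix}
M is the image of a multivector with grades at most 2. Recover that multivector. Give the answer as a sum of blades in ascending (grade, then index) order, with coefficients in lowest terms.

Method: 1, rho(\gamma_{1}), rho(\gamma_{2}), rho(\gamma_{3}) form a trace-orthogonal basis of the 2x2 complex matrices (tr(X Y) = 2 if X = Y, else 0), so M = m0*1 + m1*rho(\gamma_{1}) + m2*rho(\gamma_{2}) + m3*rho(\gamma_{3}) with m0 = tr(M)/2 = 0, m1 = tr(M rho(\gamma_{1}))/2 = 0, m2 = tr(M rho(\gamma_{2}))/2 = \frac{3}{4} - 3 i, m3 = tr(M rho(\gamma_{3}))/2 = 0.
Multiplying table entries, the bivector images are rho(\gamma_{12}) = i*rho(\gamma_{3}), rho(\gamma_{13}) = -i*rho(\gamma_{2}), rho(\gamma_{23}) = i*rho(\gamma_{1}); with real blade coefficients the real parts of m0..m3 are the coefficients of 1, \gamma_{1}, \gamma_{2}, \gamma_{3} and the imaginary parts give the bivectors (\gamma_{23}: Im m1, \gamma_{13}: -Im m2, \gamma_{12}: Im m3).
Answer: \frac{3}{4} \gamma_{2} + 3 \gamma_{13}


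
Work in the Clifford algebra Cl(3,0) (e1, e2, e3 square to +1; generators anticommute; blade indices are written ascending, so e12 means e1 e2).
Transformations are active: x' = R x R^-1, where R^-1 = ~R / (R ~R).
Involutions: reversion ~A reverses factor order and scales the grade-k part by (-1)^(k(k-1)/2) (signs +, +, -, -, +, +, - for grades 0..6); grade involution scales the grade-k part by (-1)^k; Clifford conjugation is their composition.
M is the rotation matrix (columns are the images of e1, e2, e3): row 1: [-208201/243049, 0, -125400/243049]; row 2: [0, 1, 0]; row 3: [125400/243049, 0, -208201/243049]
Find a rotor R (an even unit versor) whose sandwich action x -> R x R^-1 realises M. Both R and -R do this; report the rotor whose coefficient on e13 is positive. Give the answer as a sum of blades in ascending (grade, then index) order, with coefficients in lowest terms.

Method: write R = a + b12*e12 + b13*e13 + b23*e23 with a^2 + b12^2 + b13^2 + b23^2 = 1 (so R^-1 = ~R). Expanding the columns R e_j ~R gives tr M = 4a^2 - 1 and, from the antisymmetric part, M21 - M12 = -4a*b12, M13 - M31 = 4a*b13, M32 - M23 = -4a*b23.
Here tr M = -173353/243049, so a^2 = (1 + tr M)/4 = 17424/243049 and a = ±132/493. Taking a = 132/493: M21 - M12 = 0, M13 - M31 = -250800/243049, M32 - M23 = 0, giving b12 = 0, b13 = -475/493, b23 = 0, i.e. R = 132/493 - 475/493*e13.
Its e13 coefficient is negative, so report the other preimage -R.
Answer: -132/493 + 475/493*e13. Why the constraint matters: R and -R act identically through the sandwich — M has trace -173353/243049 either way — so only the sign condition on e13 picks one of the two preimages.


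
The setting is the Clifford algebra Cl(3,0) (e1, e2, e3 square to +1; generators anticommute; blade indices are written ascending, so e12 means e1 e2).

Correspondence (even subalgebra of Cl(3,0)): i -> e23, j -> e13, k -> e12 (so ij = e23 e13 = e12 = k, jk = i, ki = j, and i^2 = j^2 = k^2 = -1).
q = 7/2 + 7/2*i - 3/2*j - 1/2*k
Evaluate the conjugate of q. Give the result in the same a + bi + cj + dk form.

In blades: q = 7/2 - 1/2*e12 - 3/2*e13 + 7/2*e23.
Quaternion conjugation is reversion on the even subalgebra: the scalar is fixed and every grade-2 blade flips sign, giving 7/2 + 1/2*e12 + 3/2*e13 - 7/2*e23; translating back:
Answer: 7/2 - 7/2*i + 3/2*j + 1/2*k


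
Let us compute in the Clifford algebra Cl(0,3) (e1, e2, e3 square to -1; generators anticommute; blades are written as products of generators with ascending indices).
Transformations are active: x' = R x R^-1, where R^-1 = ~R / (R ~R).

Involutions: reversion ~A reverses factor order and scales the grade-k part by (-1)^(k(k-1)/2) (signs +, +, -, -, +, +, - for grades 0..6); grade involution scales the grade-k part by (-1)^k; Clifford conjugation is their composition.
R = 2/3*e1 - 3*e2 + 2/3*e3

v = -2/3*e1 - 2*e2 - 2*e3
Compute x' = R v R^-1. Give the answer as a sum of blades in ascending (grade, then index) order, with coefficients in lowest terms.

~R = 2/3*e1 - 3*e2 + 2/3*e3, and R ~R = -89/9, so R^-1 = ~R / (-89/9).
R v = -38/9 - 10/3*e1 e2 - 8/9*e1 e3 + 22/3*e2 e3
Answer: 110/89*e1 - 50/89*e2 + 686/267*e3


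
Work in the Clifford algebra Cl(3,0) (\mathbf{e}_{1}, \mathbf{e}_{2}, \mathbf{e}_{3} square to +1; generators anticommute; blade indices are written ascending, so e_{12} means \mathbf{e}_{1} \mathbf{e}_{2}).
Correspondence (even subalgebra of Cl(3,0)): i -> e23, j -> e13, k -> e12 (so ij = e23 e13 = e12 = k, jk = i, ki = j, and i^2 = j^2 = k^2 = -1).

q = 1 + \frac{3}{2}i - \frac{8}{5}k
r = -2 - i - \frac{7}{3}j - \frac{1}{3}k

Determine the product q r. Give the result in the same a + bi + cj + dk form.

In blades: q = 1 - \frac{8}{5} e_{12} + \frac{3}{2} e_{23}, r = -2 - \frac{1}{3} e_{12} - \frac{7}{3} e_{13} - e_{23}.
Distribute q over r term by term (generator squares from the signature, products reordered to ascending indices): (1)*r = -2 - \frac{1}{3} e_{12} - \frac{7}{3} e_{13} - e_{23}; (-\frac{8}{5} e_{12})*r = -\frac{8}{15} + \frac{16}{5} e_{12} + \frac{8}{5} e_{13} - \frac{56}{15} e_{23}; (\frac{3}{2} e_{23})*r = \frac{3}{2} - \frac{7}{2} e_{12} + \frac{1}{2} e_{13} - 3 e_{23}.
Sum: -\frac{31}{30} - \frac{19}{30} e_{12} - \frac{7}{30} e_{13} - \frac{116}{15} e_{23}; translating back through the correspondence:
Answer: -\frac{31}{30} - \frac{116}{15}i - \frac{7}{30}j - \frac{19}{30}k


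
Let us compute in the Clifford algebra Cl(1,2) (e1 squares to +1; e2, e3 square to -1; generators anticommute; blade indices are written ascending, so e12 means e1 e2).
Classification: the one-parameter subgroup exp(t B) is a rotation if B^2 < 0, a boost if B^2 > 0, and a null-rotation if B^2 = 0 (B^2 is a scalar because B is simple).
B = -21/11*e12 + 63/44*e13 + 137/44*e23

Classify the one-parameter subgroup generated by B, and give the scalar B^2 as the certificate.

B^2 term by term: the squares give (-21/11)^2*(e12)^2 + (63/44)^2*(e13)^2 + (137/44)^2*(e23)^2 = 441/121*(+1) + 3969/1936*(+1) + 18769/1936*(-1) = -4 (each basis 2-blade squares to minus the product of its generators' squares); cross terms between blades sharing an index anticommute and cancel. So B^2 = -4.
Answer: rotation, certificate B^2 = -4. Certificate logic: -4 is a conjugation-invariant scalar, so its sign fixes rotation versus boost versus null-rotation outright.


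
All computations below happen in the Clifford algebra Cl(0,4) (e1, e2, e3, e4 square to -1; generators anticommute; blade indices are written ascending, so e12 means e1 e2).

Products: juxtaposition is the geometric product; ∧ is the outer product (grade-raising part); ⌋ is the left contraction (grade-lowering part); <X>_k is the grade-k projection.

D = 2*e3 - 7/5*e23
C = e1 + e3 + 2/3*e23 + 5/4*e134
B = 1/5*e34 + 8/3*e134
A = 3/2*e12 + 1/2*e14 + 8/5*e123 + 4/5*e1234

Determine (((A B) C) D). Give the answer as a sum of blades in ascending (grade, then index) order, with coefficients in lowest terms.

step 1: -32/15*e2 + 4/3*e3 - 4/25*e12 + 1/10*e13 + 64/15*e24 - 8/25*e124 + 4*e234 + 3/10*e1234
step 2: -4/3 - 1/10*e1 + 637/1800*e2 + 137/90*e3 - 67/24*e4 + 36/5*e12 - 92/75*e13 + 22/15*e14 - 26/15*e23 + 108/25*e24 - 128/45*e34 + 388/75*e123 + 137/30*e124 + 16/75*e134 - 25/6*e234 - 76/75*e1234
step 3: -1231/225 + 1212/125*e1 + 601/450*e2 - 19541/9000*e3 - 1037/90*e4 - 3236/375*e12 + 247/25*e13 - 124/125*e14 + 2317/900*e23 - 979/225*e24 + 17447/1500*e34 + 727/50*e123 - 872/375*e124 + 173/50*e134 - 2839/600*e234 - 839/75*e1234
Answer: -1231/225 + 1212/125*e1 + 601/450*e2 - 19541/9000*e3 - 1037/90*e4 - 3236/375*e12 + 247/25*e13 - 124/125*e14 + 2317/900*e23 - 979/225*e24 + 17447/1500*e34 + 727/50*e123 - 872/375*e124 + 173/50*e134 - 2839/600*e234 - 839/75*e1234


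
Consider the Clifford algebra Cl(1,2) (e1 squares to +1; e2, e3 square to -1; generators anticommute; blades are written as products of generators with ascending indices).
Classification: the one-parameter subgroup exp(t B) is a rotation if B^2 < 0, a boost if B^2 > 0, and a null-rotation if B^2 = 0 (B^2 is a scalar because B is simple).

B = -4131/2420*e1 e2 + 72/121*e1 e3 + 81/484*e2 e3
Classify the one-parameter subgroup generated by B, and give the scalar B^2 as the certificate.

B^2 term by term: the squares give (-4131/2420)^2*(e1 e2)^2 + (72/121)^2*(e1 e3)^2 + (81/484)^2*(e2 e3)^2 = 17065161/5856400*(+1) + 5184/14641*(+1) + 6561/234256*(-1) = 81/25 (each basis 2-blade squares to minus the product of its generators' squares); cross terms between blades sharing an index anticommute and cancel. So B^2 = 81/25.
Answer: boost, certificate B^2 = 81/25. The class reads off the invariant scalar 81/25 directly.


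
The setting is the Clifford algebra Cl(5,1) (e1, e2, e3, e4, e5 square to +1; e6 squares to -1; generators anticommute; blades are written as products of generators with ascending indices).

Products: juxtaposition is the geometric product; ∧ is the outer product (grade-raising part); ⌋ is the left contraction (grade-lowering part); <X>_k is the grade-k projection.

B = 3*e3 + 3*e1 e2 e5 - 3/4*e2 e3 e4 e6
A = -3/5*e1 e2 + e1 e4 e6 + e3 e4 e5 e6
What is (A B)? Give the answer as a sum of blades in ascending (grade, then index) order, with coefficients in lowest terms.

step 1: 9/5*e5 - 3/4*e2 e5 - 51/20*e1 e2 e3 - 3*e4 e5 e6 + 69/20*e1 e3 e4 e6 - 3*e2 e4 e5 e6 - 3*e1 e2 e3 e4 e6
Answer: 9/5*e5 - 3/4*e2 e5 - 51/20*e1 e2 e3 - 3*e4 e5 e6 + 69/20*e1 e3 e4 e6 - 3*e2 e4 e5 e6 - 3*e1 e2 e3 e4 e6


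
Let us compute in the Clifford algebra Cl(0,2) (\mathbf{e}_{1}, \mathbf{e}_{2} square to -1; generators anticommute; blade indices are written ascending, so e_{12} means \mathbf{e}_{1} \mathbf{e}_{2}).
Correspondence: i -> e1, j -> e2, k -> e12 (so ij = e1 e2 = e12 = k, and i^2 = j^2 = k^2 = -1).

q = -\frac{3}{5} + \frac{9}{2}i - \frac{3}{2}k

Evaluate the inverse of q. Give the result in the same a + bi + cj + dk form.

In blades: q = -\frac{3}{5} + \frac{9}{2} e_{1} - \frac{3}{2} e_{12}.
With qbar = -\frac{3}{5} - \frac{9}{2} e_{1} + \frac{3}{2} e_{12} (scalar fixed, mapped units negated), q qbar = \frac{1143}{50} (the sum of squared coefficients), so q^-1 = qbar / (\frac{1143}{50}) = -\frac{10}{381} - \frac{25}{127} e_{1} + \frac{25}{381} e_{12}; translating back:
Answer: -\frac{10}{381} - \frac{25}{127}i + \frac{25}{381}k


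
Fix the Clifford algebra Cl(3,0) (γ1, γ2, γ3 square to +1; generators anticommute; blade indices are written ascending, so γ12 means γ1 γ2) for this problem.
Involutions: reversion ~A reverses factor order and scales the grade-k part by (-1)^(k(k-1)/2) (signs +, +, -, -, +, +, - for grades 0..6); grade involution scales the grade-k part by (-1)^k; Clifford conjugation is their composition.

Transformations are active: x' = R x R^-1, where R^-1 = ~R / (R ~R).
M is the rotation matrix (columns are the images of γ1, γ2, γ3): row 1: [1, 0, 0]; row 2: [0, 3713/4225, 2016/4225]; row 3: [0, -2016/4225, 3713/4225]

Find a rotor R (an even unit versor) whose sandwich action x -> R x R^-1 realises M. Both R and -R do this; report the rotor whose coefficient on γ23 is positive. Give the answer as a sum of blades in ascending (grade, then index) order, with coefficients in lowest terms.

Method: write R = a + b12*γ12 + b13*γ13 + b23*γ23 with a^2 + b12^2 + b13^2 + b23^2 = 1 (so R^-1 = ~R). Expanding the columns R e_j ~R gives tr M = 4a^2 - 1 and, from the antisymmetric part, M21 - M12 = -4a*b12, M13 - M31 = 4a*b13, M32 - M23 = -4a*b23.
Here tr M = 11651/4225, so a^2 = (1 + tr M)/4 = 3969/4225 and a = ±63/65. Taking a = 63/65: M21 - M12 = 0, M13 - M31 = 0, M32 - M23 = -4032/4225, giving b12 = 0, b13 = 0, b23 = 16/65, i.e. R = 63/65 + 16/65*γ23.
Its γ23 coefficient is already positive.
Answer: 63/65 + 16/65*γ23. Key observation: the double cover Spin(3) -> SO(3) sends R and -R to the same matrix (trace 11651/4225 here), so the stated sign of the γ23 coefficient is what selects one sheet.


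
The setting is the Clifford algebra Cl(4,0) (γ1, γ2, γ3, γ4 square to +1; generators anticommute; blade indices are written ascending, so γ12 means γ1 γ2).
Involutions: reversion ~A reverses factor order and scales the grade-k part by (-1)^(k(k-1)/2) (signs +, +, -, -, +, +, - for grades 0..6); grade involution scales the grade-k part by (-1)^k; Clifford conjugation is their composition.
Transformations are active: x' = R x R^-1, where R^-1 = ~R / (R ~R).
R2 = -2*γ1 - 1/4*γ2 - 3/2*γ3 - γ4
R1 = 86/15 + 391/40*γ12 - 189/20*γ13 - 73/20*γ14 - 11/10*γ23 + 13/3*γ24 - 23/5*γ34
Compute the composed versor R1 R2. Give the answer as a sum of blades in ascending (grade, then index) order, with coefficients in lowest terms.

Distribute over the terms of R2 (each basis-blade product reordered to ascending indices, repeated generators contracted through their squares):
R1 (-2*γ1) = -172/15*γ1 + 391/20*γ2 - 189/10*γ3 - 73/10*γ4 + 11/5*γ123 - 26/3*γ124 + 46/5*γ134
R1 (-1/4*γ2) = -391/160*γ1 - 43/30*γ2 - 11/40*γ3 + 13/12*γ4 - 189/80*γ123 - 73/80*γ124 + 23/20*γ234
R1 (-3/2*γ3) = 567/40*γ1 + 33/20*γ2 - 43/5*γ3 - 69/10*γ4 - 1173/80*γ123 - 219/40*γ134 + 13/2*γ234
R1 (-γ4) = 73/20*γ1 - 13/3*γ2 + 23/5*γ3 - 86/15*γ4 - 391/40*γ124 + 189/20*γ134 + 11/10*γ234
Summing the partial products and collecting blades:
Answer: 1879/480*γ1 + 463/30*γ2 - 927/40*γ3 - 377/20*γ4 - 593/40*γ123 - 929/48*γ124 + 527/40*γ134 + 35/4*γ234


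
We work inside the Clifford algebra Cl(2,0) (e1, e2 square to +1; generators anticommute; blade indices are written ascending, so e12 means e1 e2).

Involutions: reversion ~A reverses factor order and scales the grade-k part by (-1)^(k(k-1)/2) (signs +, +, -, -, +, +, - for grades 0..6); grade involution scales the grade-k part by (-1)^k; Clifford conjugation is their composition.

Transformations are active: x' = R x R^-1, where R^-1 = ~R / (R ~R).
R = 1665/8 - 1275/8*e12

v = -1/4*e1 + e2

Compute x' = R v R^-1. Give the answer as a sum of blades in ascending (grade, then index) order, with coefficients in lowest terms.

~R = 1665/8 + 1275/8*e12, and R ~R = 2198925/32, so R^-1 = ~R / (2198925/32).
R v = -6765/32*e1 + 5385/32*e2
Answer: -10072/9773*e1 + 757/39092*e2


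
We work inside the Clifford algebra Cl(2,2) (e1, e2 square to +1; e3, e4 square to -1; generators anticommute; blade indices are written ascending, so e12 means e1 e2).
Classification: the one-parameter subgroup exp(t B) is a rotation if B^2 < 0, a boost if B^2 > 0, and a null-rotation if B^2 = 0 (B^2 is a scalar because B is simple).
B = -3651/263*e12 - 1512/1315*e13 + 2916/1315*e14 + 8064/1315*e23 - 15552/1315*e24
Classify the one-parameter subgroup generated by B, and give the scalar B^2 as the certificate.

B^2 term by term: the squares give (-3651/263)^2*(e12)^2 + (-1512/1315)^2*(e13)^2 + (2916/1315)^2*(e14)^2 + (8064/1315)^2*(e23)^2 + (-15552/1315)^2*(e24)^2 = 13329801/69169*(-1) + 2286144/1729225*(+1) + 8503056/1729225*(+1) + 65028096/1729225*(+1) + 241864704/1729225*(+1) = -9 (each basis 2-blade squares to minus the product of its generators' squares); cross terms between blades sharing an index anticommute and cancel; the commuting (index-disjoint) pairs give grade-4 terms 2*c*c'*(blade product), which cancel blade by blade — e1234: -47029248/1729225 + 47029248/1729225 = 0 — confirming B is simple. So B^2 = -9.
Answer: rotation, certificate B^2 = -9. Check the certificate: B^2 = -9, and that sign is decisive whatever form B takes.


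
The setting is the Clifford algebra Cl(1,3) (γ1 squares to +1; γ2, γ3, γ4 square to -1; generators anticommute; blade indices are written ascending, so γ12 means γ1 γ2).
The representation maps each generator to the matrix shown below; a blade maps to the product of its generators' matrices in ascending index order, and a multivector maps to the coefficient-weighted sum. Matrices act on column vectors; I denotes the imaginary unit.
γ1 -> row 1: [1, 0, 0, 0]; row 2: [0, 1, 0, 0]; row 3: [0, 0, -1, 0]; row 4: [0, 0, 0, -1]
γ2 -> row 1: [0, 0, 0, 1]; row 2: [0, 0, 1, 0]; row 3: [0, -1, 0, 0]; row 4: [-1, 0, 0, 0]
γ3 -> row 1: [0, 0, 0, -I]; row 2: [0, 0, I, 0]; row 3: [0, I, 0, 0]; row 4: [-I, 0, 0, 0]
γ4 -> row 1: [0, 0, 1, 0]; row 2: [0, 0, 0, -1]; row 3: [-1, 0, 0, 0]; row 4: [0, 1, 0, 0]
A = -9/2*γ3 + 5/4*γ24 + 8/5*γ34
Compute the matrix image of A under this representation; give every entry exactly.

Bivector images (products of the table entries): rho(γ24) = rho(γ2)rho(γ4) = row 1: [0, 1, 0, 0]; row 2: [-1, 0, 0, 0]; row 3: [0, 0, 0, 1]; row 4: [0, 0, -1, 0]; rho(γ34) = rho(γ3)rho(γ4) = row 1: [0, -I, 0, 0]; row 2: [-I, 0, 0, 0]; row 3: [0, 0, 0, -I]; row 4: [0, 0, -I, 0].
M = (-9/2)*rho(γ3) + (5/4)*rho(γ24) + (8/5)*rho(γ34), summed entrywise:
Answer: row 1: [0, 5/4 - 8*I/5, 0, 9*I/2]; row 2: [-5/4 - 8*I/5, 0, -9*I/2, 0]; row 3: [0, -9*I/2, 0, 5/4 - 8*I/5]; row 4: [9*I/2, 0, -5/4 - 8*I/5, 0]


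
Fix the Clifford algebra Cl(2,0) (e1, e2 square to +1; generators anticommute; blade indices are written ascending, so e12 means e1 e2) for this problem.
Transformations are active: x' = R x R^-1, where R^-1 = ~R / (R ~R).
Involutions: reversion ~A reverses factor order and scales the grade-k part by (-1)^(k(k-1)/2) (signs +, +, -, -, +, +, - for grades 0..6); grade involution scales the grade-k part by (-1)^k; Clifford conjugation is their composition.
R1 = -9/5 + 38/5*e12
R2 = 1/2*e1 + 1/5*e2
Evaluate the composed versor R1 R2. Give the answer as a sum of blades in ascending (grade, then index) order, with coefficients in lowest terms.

Distribute over the terms of R1 (each basis-blade product reordered to ascending indices, repeated generators contracted through their squares):
(-9/5) R2 = -9/10*e1 - 9/25*e2
(38/5*e12) R2 = 38/25*e1 - 19/5*e2
Summing the partial products and collecting blades:
Answer: 31/50*e1 - 104/25*e2


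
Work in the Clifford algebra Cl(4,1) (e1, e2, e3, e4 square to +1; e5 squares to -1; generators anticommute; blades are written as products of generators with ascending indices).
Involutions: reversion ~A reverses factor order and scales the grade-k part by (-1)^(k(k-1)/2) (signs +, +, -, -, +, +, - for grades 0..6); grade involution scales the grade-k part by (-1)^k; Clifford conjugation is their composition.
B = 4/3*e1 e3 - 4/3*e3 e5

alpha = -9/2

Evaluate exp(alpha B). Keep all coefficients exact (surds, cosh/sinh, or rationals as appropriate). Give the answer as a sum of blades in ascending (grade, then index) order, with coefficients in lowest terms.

B^2 term by term: the squares give (4/3)^2*(e1 e3)^2 + (-4/3)^2*(e3 e5)^2 = 16/9*(-1) + 16/9*(+1) = 0 (each basis 2-blade squares to minus the product of its generators' squares); cross terms between blades sharing an index anticommute and cancel. So B^2 = 0.
B^2 = 0, and the exponential is exactly linear here: exp(alpha B) = 1 + alpha B (parabolic case).
Answer: 1 - 6*e1 e3 + 6*e3 e5


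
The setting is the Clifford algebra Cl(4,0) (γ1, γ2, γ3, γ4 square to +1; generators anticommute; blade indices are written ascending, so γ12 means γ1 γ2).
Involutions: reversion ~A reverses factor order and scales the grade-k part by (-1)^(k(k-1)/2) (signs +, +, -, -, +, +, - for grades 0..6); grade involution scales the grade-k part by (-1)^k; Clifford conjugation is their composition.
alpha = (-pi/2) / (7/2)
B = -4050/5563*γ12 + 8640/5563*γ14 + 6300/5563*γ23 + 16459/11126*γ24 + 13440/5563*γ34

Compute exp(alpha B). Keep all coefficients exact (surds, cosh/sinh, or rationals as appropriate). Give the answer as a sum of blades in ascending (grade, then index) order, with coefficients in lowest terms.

B^2 term by term: the squares give (-4050/5563)^2*(γ12)^2 + (8640/5563)^2*(γ14)^2 + (6300/5563)^2*(γ23)^2 + (16459/11126)^2*(γ24)^2 + (13440/5563)^2*(γ34)^2 = 16402500/30946969*(-1) + 74649600/30946969*(-1) + 39690000/30946969*(-1) + 270898681/123787876*(-1) + 180633600/30946969*(-1) = -49/4 (each basis 2-blade squares to minus the product of its generators' squares); cross terms between blades sharing an index anticommute and cancel; the commuting (index-disjoint) pairs give grade-4 terms 2*c*c'*(blade product), which cancel blade by blade — γ1234: -108864000/30946969 + 108864000/30946969 = 0 — confirming B is simple. So B^2 = -49/4.
B^2 = -49/4 — the negative square puts this in the circular regime; l = 7/2, alpha*l = -pi/2, so exp(alpha B) = cos(-pi/2) + (sin(-pi/2)/(7/2))*B = 0 + (-2/7)*B.
Answer: 8100/38941*γ12 - 17280/38941*γ14 - 1800/5563*γ23 - 16459/38941*γ24 - 3840/5563*γ34


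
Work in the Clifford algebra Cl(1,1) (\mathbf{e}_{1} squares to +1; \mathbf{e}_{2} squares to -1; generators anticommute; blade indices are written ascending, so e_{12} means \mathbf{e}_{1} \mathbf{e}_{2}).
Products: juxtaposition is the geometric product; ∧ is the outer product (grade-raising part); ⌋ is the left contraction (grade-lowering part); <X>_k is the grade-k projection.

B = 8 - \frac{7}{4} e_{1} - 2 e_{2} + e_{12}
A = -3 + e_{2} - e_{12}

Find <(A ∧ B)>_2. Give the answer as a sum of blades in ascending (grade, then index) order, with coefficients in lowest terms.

step 1: -24 + \frac{21}{4} e_{1} + 14 e_{2} - \frac{37}{4} e_{12}
step 2: -\frac{37}{4} e_{12}
Answer: -\frac{37}{4} e_{12}


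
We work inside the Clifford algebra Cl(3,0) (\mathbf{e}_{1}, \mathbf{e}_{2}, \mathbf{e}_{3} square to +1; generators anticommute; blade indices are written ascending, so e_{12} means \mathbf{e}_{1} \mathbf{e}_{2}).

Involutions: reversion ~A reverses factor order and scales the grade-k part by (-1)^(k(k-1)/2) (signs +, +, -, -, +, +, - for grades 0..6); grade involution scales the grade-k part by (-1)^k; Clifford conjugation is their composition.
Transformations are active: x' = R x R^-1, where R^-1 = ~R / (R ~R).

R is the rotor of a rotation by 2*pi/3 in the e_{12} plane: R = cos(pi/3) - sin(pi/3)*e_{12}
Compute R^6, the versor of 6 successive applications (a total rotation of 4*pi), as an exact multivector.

The rotor phase is half the rotation angle and phases add under composition, so 6 steps in the e_{12} plane accumulate phase 6*(pi/3) = 2 \pi: R^6 = cos(2 \pi) - sin(2 \pi)*e_{12}.
cos(2 \pi) = 1 and sin(2 \pi) = 0, so R^6 = 1. The total rotation 4*pi is 2 full turns, so every vector returns to itself, yet the rotor is +1, back on the identity sheet (an even number of 2*pi turns).
Answer: 1


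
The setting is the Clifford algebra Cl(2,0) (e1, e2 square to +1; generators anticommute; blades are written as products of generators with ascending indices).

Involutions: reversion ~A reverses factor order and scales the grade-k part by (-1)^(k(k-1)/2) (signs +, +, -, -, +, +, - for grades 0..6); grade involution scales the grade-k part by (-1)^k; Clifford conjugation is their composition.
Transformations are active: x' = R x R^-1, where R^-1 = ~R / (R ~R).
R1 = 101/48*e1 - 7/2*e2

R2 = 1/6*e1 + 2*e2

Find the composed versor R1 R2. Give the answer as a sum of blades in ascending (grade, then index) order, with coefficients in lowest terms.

Distribute over the terms of R1 (each basis-blade product reordered to ascending indices, repeated generators contracted through their squares):
(101/48*e1) R2 = 101/288 + 101/24*e1 e2
(-7/2*e2) R2 = -7 + 7/12*e1 e2
Summing the partial products and collecting blades:
Answer: -1915/288 + 115/24*e1 e2


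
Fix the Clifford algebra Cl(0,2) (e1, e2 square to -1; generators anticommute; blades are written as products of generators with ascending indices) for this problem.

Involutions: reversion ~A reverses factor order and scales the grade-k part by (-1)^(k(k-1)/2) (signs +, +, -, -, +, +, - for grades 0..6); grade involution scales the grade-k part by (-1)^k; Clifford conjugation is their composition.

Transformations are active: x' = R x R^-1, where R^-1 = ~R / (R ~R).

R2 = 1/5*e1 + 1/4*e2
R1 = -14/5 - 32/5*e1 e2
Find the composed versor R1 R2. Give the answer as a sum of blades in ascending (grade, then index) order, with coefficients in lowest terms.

Distribute over the terms of R1 (each basis-blade product reordered to ascending indices, repeated generators contracted through their squares):
(-14/5) R2 = -14/25*e1 - 7/10*e2
(-32/5*e1 e2) R2 = 8/5*e1 - 32/25*e2
Summing the partial products and collecting blades:
Answer: 26/25*e1 - 99/50*e2


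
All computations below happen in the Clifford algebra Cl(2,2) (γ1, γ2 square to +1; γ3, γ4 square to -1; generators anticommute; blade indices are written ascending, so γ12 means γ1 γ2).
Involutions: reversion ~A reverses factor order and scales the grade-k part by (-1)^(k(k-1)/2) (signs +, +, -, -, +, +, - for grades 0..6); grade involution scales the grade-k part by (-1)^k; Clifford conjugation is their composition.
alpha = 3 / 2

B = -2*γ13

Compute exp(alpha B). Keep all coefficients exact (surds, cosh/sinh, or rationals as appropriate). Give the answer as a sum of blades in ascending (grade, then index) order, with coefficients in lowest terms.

B^2 = (-2)^2*(γ13)^2 = 4*(+1) = 4 (a basis 2-blade squares to minus the product of its generators' squares).
B^2 = 4 — B^2 > 0, so the exponential closes hyperbolically: l = 2, alpha*l = 3, so exp(alpha B) = cosh(3) + (sinh(3)/2)*B = cosh(3) + (sinh(3)/2)*B.
Answer: cosh(3) - sinh(3)*γ13


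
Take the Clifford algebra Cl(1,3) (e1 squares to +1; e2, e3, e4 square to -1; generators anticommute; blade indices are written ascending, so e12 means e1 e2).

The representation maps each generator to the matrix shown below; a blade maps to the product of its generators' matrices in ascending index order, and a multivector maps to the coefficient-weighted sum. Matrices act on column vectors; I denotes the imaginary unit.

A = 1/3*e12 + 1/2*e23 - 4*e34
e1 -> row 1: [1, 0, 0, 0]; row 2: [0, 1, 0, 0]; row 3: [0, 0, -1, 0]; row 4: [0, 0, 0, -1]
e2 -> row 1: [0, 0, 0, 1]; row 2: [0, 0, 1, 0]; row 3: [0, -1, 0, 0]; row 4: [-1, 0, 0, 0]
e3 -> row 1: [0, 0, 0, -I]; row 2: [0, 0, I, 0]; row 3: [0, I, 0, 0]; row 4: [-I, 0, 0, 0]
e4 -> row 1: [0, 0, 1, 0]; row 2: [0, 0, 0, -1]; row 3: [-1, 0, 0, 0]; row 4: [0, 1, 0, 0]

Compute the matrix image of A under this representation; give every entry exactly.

Bivector images (products of the table entries): rho(e12) = rho(e1)rho(e2) = row 1: [0, 0, 0, 1]; row 2: [0, 0, 1, 0]; row 3: [0, 1, 0, 0]; row 4: [1, 0, 0, 0]; rho(e23) = rho(e2)rho(e3) = row 1: [-I, 0, 0, 0]; row 2: [0, I, 0, 0]; row 3: [0, 0, -I, 0]; row 4: [0, 0, 0, I]; rho(e34) = rho(e3)rho(e4) = row 1: [0, -I, 0, 0]; row 2: [-I, 0, 0, 0]; row 3: [0, 0, 0, -I]; row 4: [0, 0, -I, 0].
M = (1/3)*rho(e12) + (1/2)*rho(e23) + (-4)*rho(e34), summed entrywise:
Answer: row 1: [-I/2, 4*I, 0, 1/3]; row 2: [4*I, I/2, 1/3, 0]; row 3: [0, 1/3, -I/2, 4*I]; row 4: [1/3, 0, 4*I, I/2]


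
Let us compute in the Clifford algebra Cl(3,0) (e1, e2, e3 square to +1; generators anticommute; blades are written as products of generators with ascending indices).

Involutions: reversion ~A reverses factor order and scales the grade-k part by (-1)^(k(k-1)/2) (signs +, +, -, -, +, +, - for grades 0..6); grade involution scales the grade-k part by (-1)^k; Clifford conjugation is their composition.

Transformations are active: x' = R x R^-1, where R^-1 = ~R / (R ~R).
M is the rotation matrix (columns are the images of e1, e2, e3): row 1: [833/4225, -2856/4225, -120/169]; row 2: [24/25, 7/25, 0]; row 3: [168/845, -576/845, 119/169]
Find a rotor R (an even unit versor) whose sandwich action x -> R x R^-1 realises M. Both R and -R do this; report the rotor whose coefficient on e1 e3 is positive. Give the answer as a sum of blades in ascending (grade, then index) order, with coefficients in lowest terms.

Method: write R = a + b12*e1 e2 + b13*e1 e3 + b23*e2 e3 with a^2 + b12^2 + b13^2 + b23^2 = 1 (so R^-1 = ~R). Expanding the columns R e_j ~R gives tr M = 4a^2 - 1 and, from the antisymmetric part, M21 - M12 = -4a*b12, M13 - M31 = 4a*b13, M32 - M23 = -4a*b23.
Here tr M = 4991/4225, so a^2 = (1 + tr M)/4 = 2304/4225 and a = ±48/65. Taking a = 48/65: M21 - M12 = 6912/4225, M13 - M31 = -768/845, M32 - M23 = -576/845, giving b12 = -36/65, b13 = -4/13, b23 = 3/13, i.e. R = 48/65 - 36/65*e1 e2 - 4/13*e1 e3 + 3/13*e2 e3.
Its e1 e3 coefficient is negative, so report the other preimage -R.
Answer: -48/65 + 36/65*e1 e2 + 4/13*e1 e3 - 3/13*e2 e3. Key observation: the double cover Spin(3) -> SO(3) sends R and -R to the same matrix (trace 4991/4225 here), so the stated sign of the e1 e3 coefficient is what selects one sheet.


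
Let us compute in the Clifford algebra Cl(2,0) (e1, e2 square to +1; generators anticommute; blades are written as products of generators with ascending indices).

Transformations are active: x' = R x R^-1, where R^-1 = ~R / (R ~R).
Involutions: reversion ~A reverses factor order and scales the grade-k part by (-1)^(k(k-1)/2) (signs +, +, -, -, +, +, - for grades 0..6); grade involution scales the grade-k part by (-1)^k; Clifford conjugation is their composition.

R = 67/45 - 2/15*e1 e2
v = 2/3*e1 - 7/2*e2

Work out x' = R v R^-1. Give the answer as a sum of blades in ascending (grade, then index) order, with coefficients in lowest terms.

~R = 67/45 + 2/15*e1 e2, and R ~R = 181/81, so R^-1 = ~R / (181/81).
R v = 197/135*e1 - 461/90*e2
Answer: 17348/13575*e1 - 30099/9050*e2


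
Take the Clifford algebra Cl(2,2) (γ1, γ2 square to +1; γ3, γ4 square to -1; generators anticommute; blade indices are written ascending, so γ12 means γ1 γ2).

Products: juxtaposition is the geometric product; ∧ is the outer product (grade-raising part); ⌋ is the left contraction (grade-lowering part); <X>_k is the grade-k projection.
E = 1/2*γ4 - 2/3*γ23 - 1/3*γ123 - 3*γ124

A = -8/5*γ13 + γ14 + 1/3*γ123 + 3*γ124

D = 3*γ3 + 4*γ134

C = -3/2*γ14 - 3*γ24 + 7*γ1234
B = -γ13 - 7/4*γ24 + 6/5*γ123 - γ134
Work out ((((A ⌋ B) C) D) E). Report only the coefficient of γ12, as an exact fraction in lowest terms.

step 1: 2 + 48/25*γ2 + γ3 + 8/5*γ4
step 2: -12/5*γ1 - 24/5*γ2 - 144/25*γ4 - 3*γ14 - 6*γ24 + 56/5*γ123 - 103/25*γ124 - 597/50*γ134 + 3*γ234 + 14*γ1234
step 3: 1194/25 + 56*γ2 + 12*γ3 - 108/5*γ12 + 396/25*γ13 - 1791/50*γ14 - 772/25*γ23 - 179/5*γ24 + 192/25*γ34 - 24*γ123 + 42*γ124 + 9*γ134 + 18*γ234 + 789/25*γ1234
step 4: -7306/75 + 45481/300*γ1 - 2307/25*γ2 - 10729/75*γ3 - 212/5*γ4 - 689/25*γ12 - 763/30*γ13 + 3824/25*γ14 - 346/25*γ23 + 497/25*γ24 - 842/15*γ34 - 433/50*γ123 - 4066/25*γ124 - 7559/75*γ134 - 749/10*γ234 - 603/25*γ1234
Answer: -689/25


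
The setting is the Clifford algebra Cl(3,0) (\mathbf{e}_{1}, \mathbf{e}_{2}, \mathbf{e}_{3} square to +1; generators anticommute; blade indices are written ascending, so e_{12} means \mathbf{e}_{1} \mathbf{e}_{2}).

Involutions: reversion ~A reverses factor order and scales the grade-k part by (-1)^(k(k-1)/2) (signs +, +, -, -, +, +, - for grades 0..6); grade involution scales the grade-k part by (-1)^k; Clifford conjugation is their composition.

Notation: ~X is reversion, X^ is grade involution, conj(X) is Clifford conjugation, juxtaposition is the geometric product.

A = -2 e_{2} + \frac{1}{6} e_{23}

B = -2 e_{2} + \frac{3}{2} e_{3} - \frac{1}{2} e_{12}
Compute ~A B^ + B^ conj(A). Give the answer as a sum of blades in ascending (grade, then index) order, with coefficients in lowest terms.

first term: -4 - e_{1} + \frac{1}{4} e_{2} + \frac{1}{3} e_{3} - \frac{1}{12} e_{13} + 3 e_{23}
second term: 4 - e_{1} - \frac{1}{4} e_{2} - \frac{1}{3} e_{3} + \frac{1}{12} e_{13} + 3 e_{23}
Answer: -2 e_{1} + 6 e_{23}


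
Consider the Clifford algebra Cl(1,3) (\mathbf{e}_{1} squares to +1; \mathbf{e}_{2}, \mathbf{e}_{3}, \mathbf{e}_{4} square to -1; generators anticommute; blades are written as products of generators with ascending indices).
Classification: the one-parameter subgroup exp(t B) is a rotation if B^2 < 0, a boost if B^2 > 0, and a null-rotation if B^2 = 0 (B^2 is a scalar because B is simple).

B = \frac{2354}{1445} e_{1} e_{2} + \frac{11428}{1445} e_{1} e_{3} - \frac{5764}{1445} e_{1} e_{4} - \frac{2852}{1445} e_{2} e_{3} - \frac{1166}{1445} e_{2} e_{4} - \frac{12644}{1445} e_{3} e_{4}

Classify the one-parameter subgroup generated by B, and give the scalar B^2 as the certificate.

B^2 term by term: the squares give (\frac{2354}{1445})^2*(e_{1} e_{2})^2 + (\frac{11428}{1445})^2*(e_{1} e_{3})^2 + (-\frac{5764}{1445})^2*(e_{1} e_{4})^2 + (-\frac{2852}{1445})^2*(e_{2} e_{3})^2 + (-\frac{1166}{1445})^2*(e_{2} e_{4})^2 + (-\frac{12644}{1445})^2*(e_{3} e_{4})^2 = \frac{5541316}{2088025}*(+1) + \frac{130599184}{2088025}*(+1) + \frac{33223696}{2088025}*(+1) + \frac{8133904}{2088025}*(-1) + \frac{1359556}{2088025}*(-1) + \frac{159870736}{2088025}*(-1) = 0 (each basis 2-blade squares to minus the product of its generators' squares); cross terms between blades sharing an index anticommute and cancel; the commuting (index-disjoint) pairs give grade-4 terms 2*c*c'*(blade product), which cancel blade by blade — e_{1} e_{2} e_{3} e_{4}: -\frac{59527952}{2088025} + \frac{26650096}{2088025} + \frac{32877856}{2088025} = 0 — confirming B is simple. So B^2 = 0.
Answer: null-rotation, certificate B^2 = 0. Check the certificate: B^2 = 0, and that sign is decisive whatever form B takes.


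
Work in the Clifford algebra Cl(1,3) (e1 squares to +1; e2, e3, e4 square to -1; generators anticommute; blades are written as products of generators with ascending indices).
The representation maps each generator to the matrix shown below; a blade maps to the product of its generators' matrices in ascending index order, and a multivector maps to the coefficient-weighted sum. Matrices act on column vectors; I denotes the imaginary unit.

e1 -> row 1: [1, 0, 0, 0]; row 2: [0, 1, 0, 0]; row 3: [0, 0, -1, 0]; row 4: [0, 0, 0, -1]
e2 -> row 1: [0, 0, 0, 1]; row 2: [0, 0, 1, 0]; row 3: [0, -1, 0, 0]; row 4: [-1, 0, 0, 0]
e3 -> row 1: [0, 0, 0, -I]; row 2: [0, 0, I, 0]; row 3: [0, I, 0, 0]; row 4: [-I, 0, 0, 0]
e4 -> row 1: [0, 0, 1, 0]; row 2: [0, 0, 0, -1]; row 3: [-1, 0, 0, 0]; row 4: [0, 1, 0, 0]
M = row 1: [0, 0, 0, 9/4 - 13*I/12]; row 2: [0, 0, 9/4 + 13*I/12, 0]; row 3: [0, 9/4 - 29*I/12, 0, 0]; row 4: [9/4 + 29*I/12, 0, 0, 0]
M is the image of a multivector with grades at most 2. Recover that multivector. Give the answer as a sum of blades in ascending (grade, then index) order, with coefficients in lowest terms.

Method: the blade images are trace-orthogonal — tr(rho(e_A) rho(e_B)^-1) = 4 if A = B and 0 otherwise — and rho(e_A)^-1 = (e_A)^2 * rho(e_A) with (e_A)^2 = +1 or -1, so the coefficient of e_A in the preimage is (e_A)^2 * tr(M rho(e_A))/4.
Nonzero projections over blades of grade <= 2: e3: (e3)^2 = -1, tr(M rho(e3)) = 8/3, coefficient -2/3; e1 e2: (e1 e2)^2 = +1, tr(M rho(e1 e2)) = 9, coefficient 9/4; e1 e3: (e1 e3)^2 = +1, tr(M rho(e1 e3)) = 7, coefficient 7/4. Every other blade of grade <= 2 projects to 0.
Answer: -2/3*e3 + 9/4*e1 e2 + 7/4*e1 e3
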